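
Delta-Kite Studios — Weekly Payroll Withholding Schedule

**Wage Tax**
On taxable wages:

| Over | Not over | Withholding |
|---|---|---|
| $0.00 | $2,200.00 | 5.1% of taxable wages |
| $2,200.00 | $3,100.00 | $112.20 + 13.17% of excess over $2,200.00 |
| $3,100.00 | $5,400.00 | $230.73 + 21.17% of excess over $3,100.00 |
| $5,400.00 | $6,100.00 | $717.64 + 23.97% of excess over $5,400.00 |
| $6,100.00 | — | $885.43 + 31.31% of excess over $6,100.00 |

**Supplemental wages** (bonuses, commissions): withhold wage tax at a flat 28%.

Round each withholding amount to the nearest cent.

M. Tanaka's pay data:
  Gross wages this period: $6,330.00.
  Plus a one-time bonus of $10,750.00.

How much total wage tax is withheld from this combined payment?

$3,967.44

Wage Tax: taxable = $6,330.00
  $885.43 + 31.31% × ($6,330.00 − $6,100.00) = $885.43 + 31.31% × $230.00 = $957.44
Supplemental (28% flat on bonus): 28% × $10,750.00 = $3,010.00
Total wage tax: $957.44 + $3,010.00 = $3,967.44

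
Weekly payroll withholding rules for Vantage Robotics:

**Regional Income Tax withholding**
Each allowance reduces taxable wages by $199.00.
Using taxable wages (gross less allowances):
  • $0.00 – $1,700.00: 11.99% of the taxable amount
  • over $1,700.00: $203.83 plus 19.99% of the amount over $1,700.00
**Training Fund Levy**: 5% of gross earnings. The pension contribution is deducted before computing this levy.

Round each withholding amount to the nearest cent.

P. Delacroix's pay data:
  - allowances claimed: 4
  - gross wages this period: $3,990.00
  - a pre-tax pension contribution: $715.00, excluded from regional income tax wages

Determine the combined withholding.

Regional Income Tax: taxable = $3,990.00 − $715.00 − 4×$199.00 = $2,479.00
  $203.83 + 19.99% × ($2,479.00 − $1,700.00) = $203.83 + 19.99% × $779.00 = $359.55
Training Fund Levy: 5% × $3,275.00 = $163.75
Total: $359.55 + $163.75 = $523.30

$523.30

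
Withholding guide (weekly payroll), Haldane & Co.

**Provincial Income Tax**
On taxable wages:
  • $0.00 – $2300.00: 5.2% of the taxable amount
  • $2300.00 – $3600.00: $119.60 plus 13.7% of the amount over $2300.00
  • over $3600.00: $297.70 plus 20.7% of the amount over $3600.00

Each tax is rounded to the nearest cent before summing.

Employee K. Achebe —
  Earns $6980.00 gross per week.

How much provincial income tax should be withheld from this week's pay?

$997.36

Provincial Income Tax: taxable = $6980.00
  $297.70 + 20.7% × ($6980.00 − $3600.00) = $297.70 + 20.7% × $3380.00 = $997.36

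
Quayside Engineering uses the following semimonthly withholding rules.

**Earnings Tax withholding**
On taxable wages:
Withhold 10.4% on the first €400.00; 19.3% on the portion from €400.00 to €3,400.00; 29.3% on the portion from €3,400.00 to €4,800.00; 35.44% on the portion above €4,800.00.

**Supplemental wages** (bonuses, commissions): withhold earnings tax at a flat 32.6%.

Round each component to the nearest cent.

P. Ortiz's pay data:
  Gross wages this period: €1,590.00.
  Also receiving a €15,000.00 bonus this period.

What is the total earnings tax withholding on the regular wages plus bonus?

€5,161.27

Earnings Tax: taxable = €1,590.00
  €41.60 + 19.3% × (€1,590.00 − €400.00) = €41.60 + 19.3% × €1,190.00 = €271.27
Supplemental (32.6% flat on bonus): 32.6% × €15,000.00 = €4,890.00
Total earnings tax: €271.27 + €4,890.00 = €5,161.27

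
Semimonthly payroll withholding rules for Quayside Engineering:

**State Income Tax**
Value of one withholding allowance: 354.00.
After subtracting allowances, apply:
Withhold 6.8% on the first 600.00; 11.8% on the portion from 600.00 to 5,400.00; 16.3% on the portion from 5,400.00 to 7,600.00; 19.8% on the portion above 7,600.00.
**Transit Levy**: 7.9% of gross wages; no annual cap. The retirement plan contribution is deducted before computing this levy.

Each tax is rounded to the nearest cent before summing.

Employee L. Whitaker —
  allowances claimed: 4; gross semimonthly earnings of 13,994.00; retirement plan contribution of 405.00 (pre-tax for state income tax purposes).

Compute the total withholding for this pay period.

2,944.78

State Income Tax: taxable = 13,994.00 − 405.00 − 4×354.00 = 12,173.00
  965.80 + 19.8% × (12,173.00 − 7,600.00) = 965.80 + 19.8% × 4,573.00 = 1,871.25
Transit Levy: 7.9% × 13,589.00 = 1,073.53
Total: 1,871.25 + 1,073.53 = 2,944.78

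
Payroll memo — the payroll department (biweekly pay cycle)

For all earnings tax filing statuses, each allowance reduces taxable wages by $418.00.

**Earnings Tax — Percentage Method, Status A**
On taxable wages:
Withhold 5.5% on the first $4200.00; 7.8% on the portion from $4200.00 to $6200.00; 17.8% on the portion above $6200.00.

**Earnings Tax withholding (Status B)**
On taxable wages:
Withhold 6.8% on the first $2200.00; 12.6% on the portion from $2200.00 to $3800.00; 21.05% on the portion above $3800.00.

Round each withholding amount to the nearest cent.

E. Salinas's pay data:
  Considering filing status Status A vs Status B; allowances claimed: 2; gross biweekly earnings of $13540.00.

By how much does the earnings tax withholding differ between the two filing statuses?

$680.78

Earnings Tax (Status A): taxable = $13540.00 − 2×$418.00 = $12704.00
  $387.00 + 17.8% × ($12704.00 − $6200.00) = $387.00 + 17.8% × $6504.00 = $1544.71
Earnings Tax (Status B): taxable = $13540.00 − 2×$418.00 = $12704.00
  $351.20 + 21.05% × ($12704.00 − $3800.00) = $351.20 + 21.05% × $8904.00 = $2225.49
Difference: |$1544.71 − $2225.49| = $680.78 (higher under Status B)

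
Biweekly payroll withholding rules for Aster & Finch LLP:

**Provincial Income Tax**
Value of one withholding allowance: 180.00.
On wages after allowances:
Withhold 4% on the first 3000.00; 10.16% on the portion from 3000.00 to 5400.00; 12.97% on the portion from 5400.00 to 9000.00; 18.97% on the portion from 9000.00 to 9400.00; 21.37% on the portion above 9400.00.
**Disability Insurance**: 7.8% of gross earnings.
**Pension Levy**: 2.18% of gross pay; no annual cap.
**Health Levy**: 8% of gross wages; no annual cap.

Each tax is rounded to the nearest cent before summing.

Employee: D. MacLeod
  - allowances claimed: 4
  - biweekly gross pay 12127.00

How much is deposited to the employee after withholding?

8611.02

Provincial Income Tax: taxable = 12127.00 − 4×180.00 = 11407.00
  906.64 + 21.37% × (11407.00 − 9400.00) = 906.64 + 21.37% × 2007.00 = 1335.54
Disability Insurance: 7.8% × 12127.00 = 945.91
Pension Levy: 2.18% × 12127.00 = 264.37
Health Levy: 8% × 12127.00 = 970.16
Total withheld: 1335.54 + 945.91 + 264.37 + 970.16 = 3515.98
Net pay: 12127.00 − 3515.98 = 8611.02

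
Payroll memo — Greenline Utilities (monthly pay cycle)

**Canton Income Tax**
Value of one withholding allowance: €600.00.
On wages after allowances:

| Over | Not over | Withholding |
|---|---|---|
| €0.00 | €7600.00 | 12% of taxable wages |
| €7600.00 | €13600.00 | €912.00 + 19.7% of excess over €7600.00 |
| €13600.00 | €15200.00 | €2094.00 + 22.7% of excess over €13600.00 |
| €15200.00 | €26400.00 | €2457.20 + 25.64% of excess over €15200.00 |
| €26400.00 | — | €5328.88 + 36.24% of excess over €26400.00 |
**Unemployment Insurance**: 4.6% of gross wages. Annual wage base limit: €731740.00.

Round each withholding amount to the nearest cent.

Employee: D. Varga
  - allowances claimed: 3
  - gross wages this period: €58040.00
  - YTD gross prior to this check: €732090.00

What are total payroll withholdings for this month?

€16142.90

Canton Income Tax: taxable = €58040.00 − 3×€600.00 = €56240.00
  €5328.88 + 36.24% × (€56240.00 − €26400.00) = €5328.88 + 36.24% × €29840.00 = €16142.90
Unemployment Insurance: YTD €732090.00 ≥ cap €731740.00 → €0.00
Total: €16142.90 + €0.00 = €16142.90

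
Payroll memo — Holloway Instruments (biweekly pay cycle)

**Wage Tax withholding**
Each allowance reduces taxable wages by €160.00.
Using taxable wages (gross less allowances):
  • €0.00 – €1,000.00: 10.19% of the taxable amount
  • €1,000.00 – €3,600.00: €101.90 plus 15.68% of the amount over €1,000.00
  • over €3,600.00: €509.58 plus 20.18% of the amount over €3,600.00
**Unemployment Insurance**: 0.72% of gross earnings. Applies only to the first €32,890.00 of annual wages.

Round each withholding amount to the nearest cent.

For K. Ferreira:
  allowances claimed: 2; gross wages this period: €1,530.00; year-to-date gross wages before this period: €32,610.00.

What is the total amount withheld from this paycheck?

Wage Tax: taxable = €1,530.00 − 2×€160.00 = €1,210.00
  €101.90 + 15.68% × (€1,210.00 − €1,000.00) = €101.90 + 15.68% × €210.00 = €134.83
Unemployment Insurance: cap €32,890.00 − YTD €32,610.00 = €280.00 subject; 0.72% × €280.00 = €2.02
Total: €134.83 + €2.02 = €136.85

€136.85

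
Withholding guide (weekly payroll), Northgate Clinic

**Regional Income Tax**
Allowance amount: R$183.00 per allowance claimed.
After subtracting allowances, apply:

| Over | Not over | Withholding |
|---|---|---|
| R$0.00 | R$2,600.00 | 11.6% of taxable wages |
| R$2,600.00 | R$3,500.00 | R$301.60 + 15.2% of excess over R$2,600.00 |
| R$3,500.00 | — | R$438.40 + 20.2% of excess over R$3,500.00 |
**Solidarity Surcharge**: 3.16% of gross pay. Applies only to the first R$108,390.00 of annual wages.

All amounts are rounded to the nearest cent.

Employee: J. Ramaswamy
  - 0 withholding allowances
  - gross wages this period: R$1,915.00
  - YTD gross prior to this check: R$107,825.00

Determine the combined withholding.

Regional Income Tax: taxable = R$1,915.00
  11.6% × R$1,915.00 = R$222.14
Solidarity Surcharge: cap R$108,390.00 − YTD R$107,825.00 = R$565.00 subject; 3.16% × R$565.00 = R$17.85
Total: R$222.14 + R$17.85 = R$239.99

R$239.99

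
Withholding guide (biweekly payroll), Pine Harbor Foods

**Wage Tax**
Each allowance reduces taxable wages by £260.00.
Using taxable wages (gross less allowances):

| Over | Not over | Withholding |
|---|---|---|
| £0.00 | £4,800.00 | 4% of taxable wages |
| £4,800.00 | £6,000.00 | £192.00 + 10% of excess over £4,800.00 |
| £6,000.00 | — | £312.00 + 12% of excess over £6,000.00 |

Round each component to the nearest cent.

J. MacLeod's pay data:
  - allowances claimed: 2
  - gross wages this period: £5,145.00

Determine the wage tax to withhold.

£185.00

Wage Tax: taxable = £5,145.00 − 2×£260.00 = £4,625.00
  4% × £4,625.00 = £185.00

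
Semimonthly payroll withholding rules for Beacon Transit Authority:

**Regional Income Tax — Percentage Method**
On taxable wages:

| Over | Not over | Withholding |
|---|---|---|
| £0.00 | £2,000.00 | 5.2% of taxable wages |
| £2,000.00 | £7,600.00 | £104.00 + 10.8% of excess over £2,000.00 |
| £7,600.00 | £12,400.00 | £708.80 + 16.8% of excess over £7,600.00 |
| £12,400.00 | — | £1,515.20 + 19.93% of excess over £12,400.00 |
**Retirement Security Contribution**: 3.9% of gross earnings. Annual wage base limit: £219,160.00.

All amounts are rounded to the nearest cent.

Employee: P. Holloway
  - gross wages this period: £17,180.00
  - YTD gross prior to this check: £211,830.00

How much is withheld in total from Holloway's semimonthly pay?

Regional Income Tax: taxable = £17,180.00
  £1,515.20 + 19.93% × (£17,180.00 − £12,400.00) = £1,515.20 + 19.93% × £4,780.00 = £2,467.85
Retirement Security Contribution: cap £219,160.00 − YTD £211,830.00 = £7,330.00 subject; 3.9% × £7,330.00 = £285.87
Total: £2,467.85 + £285.87 = £2,753.72

£2,753.72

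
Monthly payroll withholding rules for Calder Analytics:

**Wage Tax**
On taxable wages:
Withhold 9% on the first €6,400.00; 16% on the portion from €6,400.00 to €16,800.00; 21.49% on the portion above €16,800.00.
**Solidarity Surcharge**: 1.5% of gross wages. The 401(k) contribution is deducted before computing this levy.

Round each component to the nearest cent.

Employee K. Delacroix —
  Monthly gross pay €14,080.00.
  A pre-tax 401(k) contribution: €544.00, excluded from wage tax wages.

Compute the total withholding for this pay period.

Wage Tax: taxable = €14,080.00 − €544.00 = €13,536.00
  €576.00 + 16% × (€13,536.00 − €6,400.00) = €576.00 + 16% × €7,136.00 = €1,717.76
Solidarity Surcharge: 1.5% × €13,536.00 = €203.04
Total: €1,717.76 + €203.04 = €1,920.80

€1,920.80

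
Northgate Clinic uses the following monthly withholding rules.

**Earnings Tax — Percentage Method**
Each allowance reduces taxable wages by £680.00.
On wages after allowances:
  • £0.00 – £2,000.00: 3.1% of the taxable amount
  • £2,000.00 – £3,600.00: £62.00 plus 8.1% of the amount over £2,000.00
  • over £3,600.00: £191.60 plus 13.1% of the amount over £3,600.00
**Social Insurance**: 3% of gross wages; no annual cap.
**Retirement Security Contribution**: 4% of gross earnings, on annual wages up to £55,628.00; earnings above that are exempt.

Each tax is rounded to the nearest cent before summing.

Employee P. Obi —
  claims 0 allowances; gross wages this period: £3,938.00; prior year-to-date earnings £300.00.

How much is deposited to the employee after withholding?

£3,426.46

Earnings Tax: taxable = £3,938.00
  £191.60 + 13.1% × (£3,938.00 − £3,600.00) = £191.60 + 13.1% × £338.00 = £235.88
Social Insurance: 3% × £3,938.00 = £118.14
Retirement Security Contribution: 4% × £3,938.00 = £157.52
Total withheld: £235.88 + £118.14 + £157.52 = £511.54
Net pay: £3,938.00 − £511.54 = £3,426.46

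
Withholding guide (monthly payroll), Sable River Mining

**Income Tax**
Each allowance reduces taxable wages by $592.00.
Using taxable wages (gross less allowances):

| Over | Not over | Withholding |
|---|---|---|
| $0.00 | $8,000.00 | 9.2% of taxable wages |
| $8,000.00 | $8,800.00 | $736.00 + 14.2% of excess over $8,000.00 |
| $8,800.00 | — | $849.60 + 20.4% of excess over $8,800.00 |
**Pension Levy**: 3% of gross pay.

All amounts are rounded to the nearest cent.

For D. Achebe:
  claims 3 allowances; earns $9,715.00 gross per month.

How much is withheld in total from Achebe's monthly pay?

Income Tax: taxable = $9,715.00 − 3×$592.00 = $7,939.00
  9.2% × $7,939.00 = $730.39
Pension Levy: 3% × $9,715.00 = $291.45
Total: $730.39 + $291.45 = $1,021.84

$1,021.84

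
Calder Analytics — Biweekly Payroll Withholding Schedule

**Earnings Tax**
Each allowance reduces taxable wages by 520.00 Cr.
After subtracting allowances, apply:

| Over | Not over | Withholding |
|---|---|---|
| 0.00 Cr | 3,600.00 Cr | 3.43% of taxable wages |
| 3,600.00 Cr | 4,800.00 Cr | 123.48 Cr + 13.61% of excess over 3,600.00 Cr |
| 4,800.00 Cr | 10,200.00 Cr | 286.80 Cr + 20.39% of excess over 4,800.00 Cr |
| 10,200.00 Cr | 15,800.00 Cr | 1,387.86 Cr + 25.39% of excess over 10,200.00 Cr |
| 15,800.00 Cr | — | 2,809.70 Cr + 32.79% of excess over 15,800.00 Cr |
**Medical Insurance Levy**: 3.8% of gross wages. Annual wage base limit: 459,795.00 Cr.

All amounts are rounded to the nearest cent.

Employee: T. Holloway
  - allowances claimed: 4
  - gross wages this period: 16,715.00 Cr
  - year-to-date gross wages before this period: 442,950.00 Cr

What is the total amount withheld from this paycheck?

Earnings Tax: taxable = 16,715.00 Cr − 4×520.00 Cr = 14,635.00 Cr
  1,387.86 Cr + 25.39% × (14,635.00 Cr − 10,200.00 Cr) = 1,387.86 Cr + 25.39% × 4,435.00 Cr = 2,513.91 Cr
Medical Insurance Levy: 3.8% × 16,715.00 Cr = 635.17 Cr
Total: 2,513.91 Cr + 635.17 Cr = 3,149.08 Cr

3,149.08 Cr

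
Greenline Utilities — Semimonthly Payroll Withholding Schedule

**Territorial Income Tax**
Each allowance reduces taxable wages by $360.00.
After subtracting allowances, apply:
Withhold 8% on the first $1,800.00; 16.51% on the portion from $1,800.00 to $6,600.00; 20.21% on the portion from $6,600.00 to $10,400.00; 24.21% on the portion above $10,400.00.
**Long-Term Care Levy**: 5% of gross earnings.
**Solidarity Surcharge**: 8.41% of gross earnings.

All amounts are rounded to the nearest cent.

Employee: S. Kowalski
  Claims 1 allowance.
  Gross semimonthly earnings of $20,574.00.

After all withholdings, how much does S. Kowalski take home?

Territorial Income Tax: taxable = $20,574.00 − 1×$360.00 = $20,214.00
  $1,704.46 + 24.21% × ($20,214.00 − $10,400.00) = $1,704.46 + 24.21% × $9,814.00 = $4,080.43
Long-Term Care Levy: 5% × $20,574.00 = $1,028.70
Solidarity Surcharge: 8.41% × $20,574.00 = $1,730.27
Total withheld: $4,080.43 + $1,028.70 + $1,730.27 = $6,839.40
Net pay: $20,574.00 − $6,839.40 = $13,734.60

$13,734.60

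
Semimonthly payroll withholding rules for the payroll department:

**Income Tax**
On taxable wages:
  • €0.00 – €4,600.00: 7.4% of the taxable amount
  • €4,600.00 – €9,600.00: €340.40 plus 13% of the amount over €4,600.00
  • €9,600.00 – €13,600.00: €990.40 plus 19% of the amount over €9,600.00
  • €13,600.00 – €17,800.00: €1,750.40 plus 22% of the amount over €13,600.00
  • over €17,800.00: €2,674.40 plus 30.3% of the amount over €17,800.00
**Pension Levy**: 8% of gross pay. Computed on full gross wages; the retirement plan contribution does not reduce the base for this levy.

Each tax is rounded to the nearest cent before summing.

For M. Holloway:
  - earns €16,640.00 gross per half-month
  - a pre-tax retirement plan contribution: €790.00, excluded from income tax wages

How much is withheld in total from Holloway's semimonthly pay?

€3,576.60

Income Tax: taxable = €16,640.00 − €790.00 = €15,850.00
  €1,750.40 + 22% × (€15,850.00 − €13,600.00) = €1,750.40 + 22% × €2,250.00 = €2,245.40
Pension Levy: 8% × €16,640.00 = €1,331.20
Total: €2,245.40 + €1,331.20 = €3,576.60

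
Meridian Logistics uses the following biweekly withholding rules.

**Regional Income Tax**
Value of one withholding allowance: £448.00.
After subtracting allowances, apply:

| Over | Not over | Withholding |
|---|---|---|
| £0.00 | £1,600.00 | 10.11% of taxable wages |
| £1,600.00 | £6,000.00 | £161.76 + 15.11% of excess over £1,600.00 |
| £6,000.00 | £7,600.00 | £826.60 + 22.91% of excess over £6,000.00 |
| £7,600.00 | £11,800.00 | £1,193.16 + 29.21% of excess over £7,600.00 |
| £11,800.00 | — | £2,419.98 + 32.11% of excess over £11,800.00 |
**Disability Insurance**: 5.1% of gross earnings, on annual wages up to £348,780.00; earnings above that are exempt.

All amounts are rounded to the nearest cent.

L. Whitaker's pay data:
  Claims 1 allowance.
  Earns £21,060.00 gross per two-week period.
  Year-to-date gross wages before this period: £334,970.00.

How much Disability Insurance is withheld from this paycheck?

£704.31

Disability Insurance: cap £348,780.00 − YTD £334,970.00 = £13,810.00 subject; 5.1% × £13,810.00 = £704.31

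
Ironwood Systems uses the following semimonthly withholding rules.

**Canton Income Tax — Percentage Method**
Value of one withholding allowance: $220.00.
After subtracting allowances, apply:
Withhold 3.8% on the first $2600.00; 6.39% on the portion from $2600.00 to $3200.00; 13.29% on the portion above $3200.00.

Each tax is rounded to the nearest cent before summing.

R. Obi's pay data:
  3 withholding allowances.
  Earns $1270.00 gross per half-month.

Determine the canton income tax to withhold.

Canton Income Tax: taxable = $1270.00 − 3×$220.00 = $610.00
  3.8% × $610.00 = $23.18

$23.18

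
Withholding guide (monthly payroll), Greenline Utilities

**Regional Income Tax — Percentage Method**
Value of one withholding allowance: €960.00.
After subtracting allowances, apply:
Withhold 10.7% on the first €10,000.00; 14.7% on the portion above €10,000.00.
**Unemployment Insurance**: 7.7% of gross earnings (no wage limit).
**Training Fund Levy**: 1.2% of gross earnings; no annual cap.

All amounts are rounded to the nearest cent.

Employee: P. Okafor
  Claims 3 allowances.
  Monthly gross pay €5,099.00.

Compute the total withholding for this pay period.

Regional Income Tax: taxable = €5,099.00 − 3×€960.00 = €2,219.00
  10.7% × €2,219.00 = €237.43
Unemployment Insurance: 7.7% × €5,099.00 = €392.62
Training Fund Levy: 1.2% × €5,099.00 = €61.19
Total: €237.43 + €392.62 + €61.19 = €691.24

€691.24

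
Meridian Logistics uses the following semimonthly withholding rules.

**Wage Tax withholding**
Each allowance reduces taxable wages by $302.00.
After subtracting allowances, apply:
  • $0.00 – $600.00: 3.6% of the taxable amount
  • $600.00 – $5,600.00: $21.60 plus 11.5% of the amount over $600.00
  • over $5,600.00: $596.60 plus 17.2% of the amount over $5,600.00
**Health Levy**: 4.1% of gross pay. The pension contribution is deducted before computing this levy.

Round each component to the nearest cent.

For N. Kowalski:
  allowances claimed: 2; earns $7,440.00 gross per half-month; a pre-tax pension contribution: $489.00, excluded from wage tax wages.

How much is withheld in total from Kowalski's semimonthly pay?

$1,010.07

Wage Tax: taxable = $7,440.00 − $489.00 − 2×$302.00 = $6,347.00
  $596.60 + 17.2% × ($6,347.00 − $5,600.00) = $596.60 + 17.2% × $747.00 = $725.08
Health Levy: 4.1% × $6,951.00 = $284.99
Total: $725.08 + $284.99 = $1,010.07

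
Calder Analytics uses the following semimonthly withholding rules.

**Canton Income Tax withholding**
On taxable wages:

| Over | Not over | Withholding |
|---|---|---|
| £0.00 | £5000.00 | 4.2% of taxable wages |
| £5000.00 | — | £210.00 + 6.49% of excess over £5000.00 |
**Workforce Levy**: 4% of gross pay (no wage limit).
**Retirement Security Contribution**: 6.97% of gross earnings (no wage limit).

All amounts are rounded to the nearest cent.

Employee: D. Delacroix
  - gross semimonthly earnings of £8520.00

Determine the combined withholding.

£1373.09

Canton Income Tax: taxable = £8520.00
  £210.00 + 6.49% × (£8520.00 − £5000.00) = £210.00 + 6.49% × £3520.00 = £438.45
Workforce Levy: 4% × £8520.00 = £340.80
Retirement Security Contribution: 6.97% × £8520.00 = £593.84
Total: £438.45 + £340.80 + £593.84 = £1373.09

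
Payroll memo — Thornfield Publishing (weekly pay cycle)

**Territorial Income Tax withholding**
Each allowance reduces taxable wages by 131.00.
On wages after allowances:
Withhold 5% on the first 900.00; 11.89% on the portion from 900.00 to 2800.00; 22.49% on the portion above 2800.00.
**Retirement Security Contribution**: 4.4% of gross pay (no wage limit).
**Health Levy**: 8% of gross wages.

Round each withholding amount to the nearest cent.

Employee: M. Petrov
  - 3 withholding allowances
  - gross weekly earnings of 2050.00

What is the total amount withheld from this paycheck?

Territorial Income Tax: taxable = 2050.00 − 3×131.00 = 1657.00
  45.00 + 11.89% × (1657.00 − 900.00) = 45.00 + 11.89% × 757.00 = 135.01
Retirement Security Contribution: 4.4% × 2050.00 = 90.20
Health Levy: 8% × 2050.00 = 164.00
Total: 135.01 + 90.20 + 164.00 = 389.21

389.21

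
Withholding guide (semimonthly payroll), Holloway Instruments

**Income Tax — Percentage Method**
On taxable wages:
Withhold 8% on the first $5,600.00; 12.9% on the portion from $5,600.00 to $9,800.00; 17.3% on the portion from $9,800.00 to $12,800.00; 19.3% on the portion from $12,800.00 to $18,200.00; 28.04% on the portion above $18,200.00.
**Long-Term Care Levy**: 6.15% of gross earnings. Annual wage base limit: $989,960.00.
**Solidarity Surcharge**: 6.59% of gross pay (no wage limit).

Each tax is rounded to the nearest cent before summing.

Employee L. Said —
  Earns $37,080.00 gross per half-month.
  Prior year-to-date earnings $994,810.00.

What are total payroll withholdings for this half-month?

Income Tax: taxable = $37,080.00
  $2,551.00 + 28.04% × ($37,080.00 − $18,200.00) = $2,551.00 + 28.04% × $18,880.00 = $7,844.95
Long-Term Care Levy: YTD $994,810.00 ≥ cap $989,960.00 → $0.00
Solidarity Surcharge: 6.59% × $37,080.00 = $2,443.57
Total: $7,844.95 + $0.00 + $2,443.57 = $10,288.52

$10,288.52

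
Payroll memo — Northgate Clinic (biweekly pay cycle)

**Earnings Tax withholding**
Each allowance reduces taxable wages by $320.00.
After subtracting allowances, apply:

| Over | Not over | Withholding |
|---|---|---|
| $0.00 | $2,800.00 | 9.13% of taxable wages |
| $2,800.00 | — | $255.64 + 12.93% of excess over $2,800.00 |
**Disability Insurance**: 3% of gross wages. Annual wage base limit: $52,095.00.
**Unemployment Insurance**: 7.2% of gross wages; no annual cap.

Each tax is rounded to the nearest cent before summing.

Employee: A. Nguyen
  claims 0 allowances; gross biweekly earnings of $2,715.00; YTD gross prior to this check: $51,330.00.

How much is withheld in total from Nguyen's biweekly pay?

$466.31

Earnings Tax: taxable = $2,715.00
  9.13% × $2,715.00 = $247.88
Disability Insurance: cap $52,095.00 − YTD $51,330.00 = $765.00 subject; 3% × $765.00 = $22.95
Unemployment Insurance: 7.2% × $2,715.00 = $195.48
Total: $247.88 + $22.95 + $195.48 = $466.31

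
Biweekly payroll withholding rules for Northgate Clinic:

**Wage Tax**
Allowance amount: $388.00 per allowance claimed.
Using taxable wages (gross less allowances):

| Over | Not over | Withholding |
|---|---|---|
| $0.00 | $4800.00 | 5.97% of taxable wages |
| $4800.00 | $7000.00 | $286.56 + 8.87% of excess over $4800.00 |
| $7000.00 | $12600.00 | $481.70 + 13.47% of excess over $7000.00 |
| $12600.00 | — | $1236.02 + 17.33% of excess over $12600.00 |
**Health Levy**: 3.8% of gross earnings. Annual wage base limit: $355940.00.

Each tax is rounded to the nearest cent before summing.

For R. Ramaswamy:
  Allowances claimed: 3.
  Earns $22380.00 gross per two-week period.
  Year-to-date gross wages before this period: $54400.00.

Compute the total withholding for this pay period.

$3579.61

Wage Tax: taxable = $22380.00 − 3×$388.00 = $21216.00
  $1236.02 + 17.33% × ($21216.00 − $12600.00) = $1236.02 + 17.33% × $8616.00 = $2729.17
Health Levy: 3.8% × $22380.00 = $850.44
Total: $2729.17 + $850.44 = $3579.61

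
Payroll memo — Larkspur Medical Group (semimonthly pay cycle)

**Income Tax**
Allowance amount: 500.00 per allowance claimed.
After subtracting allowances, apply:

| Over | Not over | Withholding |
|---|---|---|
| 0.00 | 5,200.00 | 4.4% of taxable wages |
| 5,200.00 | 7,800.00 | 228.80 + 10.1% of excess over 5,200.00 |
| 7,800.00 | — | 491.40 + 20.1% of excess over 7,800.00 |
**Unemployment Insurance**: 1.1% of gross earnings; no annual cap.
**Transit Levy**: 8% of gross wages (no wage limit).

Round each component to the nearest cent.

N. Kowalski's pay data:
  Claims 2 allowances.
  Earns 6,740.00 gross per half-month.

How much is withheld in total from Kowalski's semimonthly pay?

Income Tax: taxable = 6,740.00 − 2×500.00 = 5,740.00
  228.80 + 10.1% × (5,740.00 − 5,200.00) = 228.80 + 10.1% × 540.00 = 283.34
Unemployment Insurance: 1.1% × 6,740.00 = 74.14
Transit Levy: 8% × 6,740.00 = 539.20
Total: 283.34 + 74.14 + 539.20 = 896.68

896.68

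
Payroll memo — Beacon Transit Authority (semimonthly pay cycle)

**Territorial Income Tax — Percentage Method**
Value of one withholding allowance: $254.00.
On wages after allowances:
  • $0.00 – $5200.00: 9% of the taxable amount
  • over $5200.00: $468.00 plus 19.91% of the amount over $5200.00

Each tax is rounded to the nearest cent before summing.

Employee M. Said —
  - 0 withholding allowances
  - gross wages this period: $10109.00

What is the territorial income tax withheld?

$1445.38

Territorial Income Tax: taxable = $10109.00
  $468.00 + 19.91% × ($10109.00 − $5200.00) = $468.00 + 19.91% × $4909.00 = $1445.38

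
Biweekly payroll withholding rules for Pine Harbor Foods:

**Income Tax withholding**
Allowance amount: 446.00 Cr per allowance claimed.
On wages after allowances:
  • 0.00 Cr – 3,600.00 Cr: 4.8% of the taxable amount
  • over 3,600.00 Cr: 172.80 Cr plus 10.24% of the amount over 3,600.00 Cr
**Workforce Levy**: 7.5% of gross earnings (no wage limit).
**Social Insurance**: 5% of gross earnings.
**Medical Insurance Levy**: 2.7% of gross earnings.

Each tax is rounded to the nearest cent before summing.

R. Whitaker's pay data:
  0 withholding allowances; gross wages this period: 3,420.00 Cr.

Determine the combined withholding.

Income Tax: taxable = 3,420.00 Cr
  4.8% × 3,420.00 Cr = 164.16 Cr
Workforce Levy: 7.5% × 3,420.00 Cr = 256.50 Cr
Social Insurance: 5% × 3,420.00 Cr = 171.00 Cr
Medical Insurance Levy: 2.7% × 3,420.00 Cr = 92.34 Cr
Total: 164.16 Cr + 256.50 Cr + 171.00 Cr + 92.34 Cr = 684.00 Cr

684.00 Cr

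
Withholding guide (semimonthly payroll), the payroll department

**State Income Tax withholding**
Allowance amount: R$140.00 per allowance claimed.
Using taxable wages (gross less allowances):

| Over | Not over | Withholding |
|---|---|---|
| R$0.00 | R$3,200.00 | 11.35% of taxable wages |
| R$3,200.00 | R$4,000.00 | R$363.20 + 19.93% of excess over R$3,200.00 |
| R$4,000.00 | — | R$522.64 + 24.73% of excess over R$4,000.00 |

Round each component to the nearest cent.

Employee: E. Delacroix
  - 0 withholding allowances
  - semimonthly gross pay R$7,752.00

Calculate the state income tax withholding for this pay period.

R$1,450.51

State Income Tax: taxable = R$7,752.00
  R$522.64 + 24.73% × (R$7,752.00 − R$4,000.00) = R$522.64 + 24.73% × R$3,752.00 = R$1,450.51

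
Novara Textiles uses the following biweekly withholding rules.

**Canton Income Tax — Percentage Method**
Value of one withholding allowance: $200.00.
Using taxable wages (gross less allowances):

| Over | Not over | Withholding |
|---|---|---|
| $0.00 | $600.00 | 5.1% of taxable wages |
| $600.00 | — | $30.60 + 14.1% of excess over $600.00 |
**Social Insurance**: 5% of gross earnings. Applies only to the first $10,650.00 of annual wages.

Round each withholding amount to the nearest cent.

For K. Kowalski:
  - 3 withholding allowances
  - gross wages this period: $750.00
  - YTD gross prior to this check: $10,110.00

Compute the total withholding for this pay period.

$34.65

Canton Income Tax: taxable = $750.00 − 3×$200.00 = $150.00
  5.1% × $150.00 = $7.65
Social Insurance: cap $10,650.00 − YTD $10,110.00 = $540.00 subject; 5% × $540.00 = $27.00
Total: $7.65 + $27.00 = $34.65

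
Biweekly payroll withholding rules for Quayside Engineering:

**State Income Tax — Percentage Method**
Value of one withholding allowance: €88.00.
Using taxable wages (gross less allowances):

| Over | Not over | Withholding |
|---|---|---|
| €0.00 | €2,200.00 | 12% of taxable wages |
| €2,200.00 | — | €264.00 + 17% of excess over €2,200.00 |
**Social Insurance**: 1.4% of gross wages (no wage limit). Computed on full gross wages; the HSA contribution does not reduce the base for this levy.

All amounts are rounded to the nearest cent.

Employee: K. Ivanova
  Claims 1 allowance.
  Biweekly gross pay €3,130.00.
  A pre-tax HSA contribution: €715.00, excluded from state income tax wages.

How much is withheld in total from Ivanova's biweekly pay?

State Income Tax: taxable = €3,130.00 − €715.00 − 1×€88.00 = €2,327.00
  €264.00 + 17% × (€2,327.00 − €2,200.00) = €264.00 + 17% × €127.00 = €285.59
Social Insurance: 1.4% × €3,130.00 = €43.82
Total: €285.59 + €43.82 = €329.41

€329.41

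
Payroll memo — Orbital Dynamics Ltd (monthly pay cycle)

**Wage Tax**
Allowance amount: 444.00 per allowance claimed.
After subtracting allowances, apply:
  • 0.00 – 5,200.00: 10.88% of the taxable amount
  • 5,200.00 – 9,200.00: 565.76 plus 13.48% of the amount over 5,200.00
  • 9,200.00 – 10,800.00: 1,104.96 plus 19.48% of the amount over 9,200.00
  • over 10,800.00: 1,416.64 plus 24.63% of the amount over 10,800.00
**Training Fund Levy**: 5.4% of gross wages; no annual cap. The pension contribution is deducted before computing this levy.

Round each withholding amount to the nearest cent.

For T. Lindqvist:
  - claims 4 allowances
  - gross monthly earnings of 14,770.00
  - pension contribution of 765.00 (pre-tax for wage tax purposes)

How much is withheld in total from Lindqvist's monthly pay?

Wage Tax: taxable = 14,770.00 − 765.00 − 4×444.00 = 12,229.00
  1,416.64 + 24.63% × (12,229.00 − 10,800.00) = 1,416.64 + 24.63% × 1,429.00 = 1,768.60
Training Fund Levy: 5.4% × 14,005.00 = 756.27
Total: 1,768.60 + 756.27 = 2,524.87

2,524.87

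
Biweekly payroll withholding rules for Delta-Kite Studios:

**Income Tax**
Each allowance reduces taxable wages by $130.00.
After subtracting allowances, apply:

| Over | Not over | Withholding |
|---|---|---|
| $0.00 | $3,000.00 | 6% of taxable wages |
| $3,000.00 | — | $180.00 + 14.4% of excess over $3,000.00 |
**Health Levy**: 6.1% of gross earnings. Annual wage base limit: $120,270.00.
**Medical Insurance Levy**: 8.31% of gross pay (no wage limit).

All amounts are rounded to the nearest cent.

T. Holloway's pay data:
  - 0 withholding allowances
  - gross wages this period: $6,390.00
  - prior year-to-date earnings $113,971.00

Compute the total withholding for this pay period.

Income Tax: taxable = $6,390.00
  $180.00 + 14.4% × ($6,390.00 − $3,000.00) = $180.00 + 14.4% × $3,390.00 = $668.16
Health Levy: cap $120,270.00 − YTD $113,971.00 = $6,299.00 subject; 6.1% × $6,299.00 = $384.24
Medical Insurance Levy: 8.31% × $6,390.00 = $531.01
Total: $668.16 + $384.24 + $531.01 = $1,583.41

$1,583.41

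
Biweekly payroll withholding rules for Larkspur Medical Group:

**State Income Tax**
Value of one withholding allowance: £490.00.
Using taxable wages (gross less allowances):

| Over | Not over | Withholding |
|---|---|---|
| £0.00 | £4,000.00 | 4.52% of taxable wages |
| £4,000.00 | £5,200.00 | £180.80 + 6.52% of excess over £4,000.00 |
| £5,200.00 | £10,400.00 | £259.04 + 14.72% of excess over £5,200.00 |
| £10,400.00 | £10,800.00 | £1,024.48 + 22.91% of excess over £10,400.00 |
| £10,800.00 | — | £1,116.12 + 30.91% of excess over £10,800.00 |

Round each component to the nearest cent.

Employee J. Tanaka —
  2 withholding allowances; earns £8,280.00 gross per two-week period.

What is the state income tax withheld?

£568.16

State Income Tax: taxable = £8,280.00 − 2×£490.00 = £7,300.00
  £259.04 + 14.72% × (£7,300.00 − £5,200.00) = £259.04 + 14.72% × £2,100.00 = £568.16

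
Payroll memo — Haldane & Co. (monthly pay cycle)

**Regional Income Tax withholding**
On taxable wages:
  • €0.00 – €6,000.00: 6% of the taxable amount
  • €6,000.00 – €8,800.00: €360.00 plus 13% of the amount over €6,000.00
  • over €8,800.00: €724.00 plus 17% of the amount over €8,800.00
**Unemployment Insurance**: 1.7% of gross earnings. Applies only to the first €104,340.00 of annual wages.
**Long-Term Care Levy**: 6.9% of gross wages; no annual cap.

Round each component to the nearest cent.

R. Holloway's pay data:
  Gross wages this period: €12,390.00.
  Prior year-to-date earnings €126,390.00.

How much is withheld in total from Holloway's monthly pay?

Regional Income Tax: taxable = €12,390.00
  €724.00 + 17% × (€12,390.00 − €8,800.00) = €724.00 + 17% × €3,590.00 = €1,334.30
Unemployment Insurance: YTD €126,390.00 ≥ cap €104,340.00 → €0.00
Long-Term Care Levy: 6.9% × €12,390.00 = €854.91
Total: €1,334.30 + €0.00 + €854.91 = €2,189.21

€2,189.21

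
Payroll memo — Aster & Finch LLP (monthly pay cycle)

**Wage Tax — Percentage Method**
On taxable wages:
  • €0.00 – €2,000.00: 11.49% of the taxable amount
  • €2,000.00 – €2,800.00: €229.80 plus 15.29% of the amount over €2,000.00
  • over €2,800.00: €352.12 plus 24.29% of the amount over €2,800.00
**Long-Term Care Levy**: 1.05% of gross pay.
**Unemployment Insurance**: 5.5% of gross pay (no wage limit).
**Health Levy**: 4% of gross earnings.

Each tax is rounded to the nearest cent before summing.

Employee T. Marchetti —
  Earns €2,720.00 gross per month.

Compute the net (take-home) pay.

Wage Tax: taxable = €2,720.00
  €229.80 + 15.29% × (€2,720.00 − €2,000.00) = €229.80 + 15.29% × €720.00 = €339.89
Long-Term Care Levy: 1.05% × €2,720.00 = €28.56
Unemployment Insurance: 5.5% × €2,720.00 = €149.60
Health Levy: 4% × €2,720.00 = €108.80
Total withheld: €339.89 + €28.56 + €149.60 + €108.80 = €626.85
Net pay: €2,720.00 − €626.85 = €2,093.15

€2,093.15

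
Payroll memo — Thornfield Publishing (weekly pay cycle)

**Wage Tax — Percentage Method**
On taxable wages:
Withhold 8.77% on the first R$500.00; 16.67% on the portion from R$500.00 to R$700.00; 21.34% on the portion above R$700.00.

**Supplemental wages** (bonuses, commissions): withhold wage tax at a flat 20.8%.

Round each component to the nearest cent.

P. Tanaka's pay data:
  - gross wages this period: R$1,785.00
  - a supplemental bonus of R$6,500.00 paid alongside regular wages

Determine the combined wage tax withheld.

Wage Tax: taxable = R$1,785.00
  R$77.19 + 21.34% × (R$1,785.00 − R$700.00) = R$77.19 + 21.34% × R$1,085.00 = R$308.73
Supplemental (20.8% flat on bonus): 20.8% × R$6,500.00 = R$1,352.00
Total wage tax: R$308.73 + R$1,352.00 = R$1,660.73

R$1,660.73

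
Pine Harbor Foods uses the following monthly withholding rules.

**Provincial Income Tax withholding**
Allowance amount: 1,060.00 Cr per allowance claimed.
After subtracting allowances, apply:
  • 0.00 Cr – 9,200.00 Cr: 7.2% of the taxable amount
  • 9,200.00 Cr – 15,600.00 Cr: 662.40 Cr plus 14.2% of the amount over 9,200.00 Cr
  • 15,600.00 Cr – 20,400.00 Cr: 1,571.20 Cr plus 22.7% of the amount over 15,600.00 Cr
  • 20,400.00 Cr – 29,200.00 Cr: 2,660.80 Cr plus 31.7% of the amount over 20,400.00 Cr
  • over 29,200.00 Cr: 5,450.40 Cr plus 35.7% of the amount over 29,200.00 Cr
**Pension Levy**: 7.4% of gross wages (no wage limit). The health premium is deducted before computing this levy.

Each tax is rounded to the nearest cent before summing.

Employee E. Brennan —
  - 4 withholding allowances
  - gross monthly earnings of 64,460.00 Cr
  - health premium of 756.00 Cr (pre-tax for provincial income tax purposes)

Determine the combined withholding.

20,968.75 Cr

Provincial Income Tax: taxable = 64,460.00 Cr − 756.00 Cr − 4×1,060.00 Cr = 59,464.00 Cr
  5,450.40 Cr + 35.7% × (59,464.00 Cr − 29,200.00 Cr) = 5,450.40 Cr + 35.7% × 30,264.00 Cr = 16,254.65 Cr
Pension Levy: 7.4% × 63,704.00 Cr = 4,714.10 Cr
Total: 16,254.65 Cr + 4,714.10 Cr = 20,968.75 Cr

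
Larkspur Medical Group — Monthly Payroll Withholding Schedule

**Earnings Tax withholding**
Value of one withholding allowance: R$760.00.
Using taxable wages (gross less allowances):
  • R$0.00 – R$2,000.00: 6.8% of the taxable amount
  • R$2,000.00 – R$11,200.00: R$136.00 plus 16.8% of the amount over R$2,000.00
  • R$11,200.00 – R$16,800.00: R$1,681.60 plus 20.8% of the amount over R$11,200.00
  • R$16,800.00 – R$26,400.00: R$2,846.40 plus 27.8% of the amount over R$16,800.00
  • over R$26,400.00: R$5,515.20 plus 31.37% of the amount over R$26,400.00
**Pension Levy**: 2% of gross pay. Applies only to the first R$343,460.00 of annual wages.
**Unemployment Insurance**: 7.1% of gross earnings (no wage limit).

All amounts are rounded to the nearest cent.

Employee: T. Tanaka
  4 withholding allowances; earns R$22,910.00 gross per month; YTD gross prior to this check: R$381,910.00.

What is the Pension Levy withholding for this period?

Pension Levy: YTD R$381,910.00 ≥ cap R$343,460.00 → R$0.00

R$0.00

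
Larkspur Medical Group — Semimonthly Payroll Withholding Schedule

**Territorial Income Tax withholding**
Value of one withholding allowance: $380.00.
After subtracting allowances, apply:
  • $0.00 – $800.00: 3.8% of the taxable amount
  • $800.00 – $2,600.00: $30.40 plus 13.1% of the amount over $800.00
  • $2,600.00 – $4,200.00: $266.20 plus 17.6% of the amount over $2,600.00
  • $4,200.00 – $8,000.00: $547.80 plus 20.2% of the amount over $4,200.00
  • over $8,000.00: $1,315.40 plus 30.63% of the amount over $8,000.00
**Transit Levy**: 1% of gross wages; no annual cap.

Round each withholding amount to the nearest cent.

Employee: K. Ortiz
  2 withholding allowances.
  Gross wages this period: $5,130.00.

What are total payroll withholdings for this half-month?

$633.44

Territorial Income Tax: taxable = $5,130.00 − 2×$380.00 = $4,370.00
  $547.80 + 20.2% × ($4,370.00 − $4,200.00) = $547.80 + 20.2% × $170.00 = $582.14
Transit Levy: 1% × $5,130.00 = $51.30
Total: $582.14 + $51.30 = $633.44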